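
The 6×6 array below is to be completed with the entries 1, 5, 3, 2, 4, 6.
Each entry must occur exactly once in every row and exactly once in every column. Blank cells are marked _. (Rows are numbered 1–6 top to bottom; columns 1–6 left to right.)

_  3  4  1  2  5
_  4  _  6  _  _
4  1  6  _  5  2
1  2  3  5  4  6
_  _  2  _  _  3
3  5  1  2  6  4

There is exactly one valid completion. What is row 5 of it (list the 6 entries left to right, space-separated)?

Row 5, column 2: row 5 has {3, 2} and column 2 has {1, 5, 3, 2, 4}, leaving only 6.
Row 5, column 1: row 5 has {3, 2, 6} and column 1 has {1, 3, 4}, leaving only 5.
Row 5, column 4: row 5 has {5, 3, 2, 6} and column 4 has {1, 5, 2, 6}, leaving only 4.
Row 5, column 5: row 5 has {5, 3, 2, 4, 6} and column 5 has {5, 2, 4, 6}, leaving only 1.
So row 5 reads: 5 6 2 4 1 3.

5 6 2 4 1 3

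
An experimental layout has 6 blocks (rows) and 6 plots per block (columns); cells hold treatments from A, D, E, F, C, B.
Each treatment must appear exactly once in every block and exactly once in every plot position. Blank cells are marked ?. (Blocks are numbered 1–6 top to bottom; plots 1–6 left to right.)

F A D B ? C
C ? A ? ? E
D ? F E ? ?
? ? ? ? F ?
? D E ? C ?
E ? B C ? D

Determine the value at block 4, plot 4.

D

Block 1, plot 5: block 1 has {A, D, F, C, B} and plot 5 has {F, C}, leaving only E.
Block 4, plot 3: block 4 has {F} and plot 3 has {A, D, E, F, B}, leaving only C.
Block 6, plot 2: block 6 has {D, E, C, B} and plot 2 has {A, D}, leaving only F.
Block 2, plot 2: block 2 has {A, E, C} and plot 2 has {A, D, F}, leaving only B.
Block 2, plot 5: block 2 has {A, E, C, B} and plot 5 has {E, F, C}, leaving only D.
Block 2, plot 4: block 2 has {A, D, E, C, B} and plot 4 has {E, C, B}, leaving only F.
Block 3, plot 2: block 3 has {D, E, F} and plot 2 has {A, D, F, B}, leaving only C.
Block 4, plot 2: block 4 has {F, C} and plot 2 has {A, D, F, C, B}, leaving only E.
Block 5, plot 4: block 5 has {D, E, C} and plot 4 has {E, F, C, B}, leaving only A.
Block 4 already has {E, F, C} and plot 4 already has {A, E, F, C, B}, so block 4, plot 4 must be D.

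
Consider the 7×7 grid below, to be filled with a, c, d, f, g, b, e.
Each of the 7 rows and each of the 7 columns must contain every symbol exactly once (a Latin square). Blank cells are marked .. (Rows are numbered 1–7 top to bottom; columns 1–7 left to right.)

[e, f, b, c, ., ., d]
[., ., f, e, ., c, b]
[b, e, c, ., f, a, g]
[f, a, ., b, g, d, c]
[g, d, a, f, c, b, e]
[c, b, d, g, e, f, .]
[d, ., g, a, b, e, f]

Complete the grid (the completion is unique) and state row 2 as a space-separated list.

Row 2, column 1: row 2 has {c, f, b, e} and column 1 has {c, d, f, g, b, e}, leaving only a.
Row 2, column 2: row 2 has {a, c, f, b, e} and column 2 has {a, d, f, b, e}, leaving only g.
Row 2, column 5: row 2 has {a, c, f, g, b, e} and column 5 has {c, f, g, b, e}, leaving only d.
So row 2 reads: a g f e d c b.

a g f e d c b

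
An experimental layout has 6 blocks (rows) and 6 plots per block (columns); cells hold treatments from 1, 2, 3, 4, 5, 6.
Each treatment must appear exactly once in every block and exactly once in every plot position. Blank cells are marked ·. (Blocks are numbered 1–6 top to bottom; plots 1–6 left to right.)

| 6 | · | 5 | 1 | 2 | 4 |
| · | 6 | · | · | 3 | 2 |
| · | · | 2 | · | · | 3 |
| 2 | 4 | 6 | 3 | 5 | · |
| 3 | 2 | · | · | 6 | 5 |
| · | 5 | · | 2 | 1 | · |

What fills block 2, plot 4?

5

Block 1, plot 2: block 1 has {1, 2, 4, 5, 6} and plot 2 has {2, 4, 5, 6}, leaving only 3.
Block 3, plot 2: block 3 has {2, 3} and plot 2 has {2, 3, 4, 5, 6}, leaving only 1.
Block 3, plot 5: block 3 has {1, 2, 3} and plot 5 has {1, 2, 3, 5, 6}, leaving only 4.
Block 3, plot 1: block 3 has {1, 2, 3, 4} and plot 1 has {2, 3, 6}, leaving only 5.
Block 3, plot 4: block 3 has {1, 2, 3, 4, 5} and plot 4 has {1, 2, 3}, leaving only 6.
Block 4, plot 6: block 4 has {2, 3, 4, 5, 6} and plot 6 has {2, 3, 4, 5}, leaving only 1.
Block 5, plot 4: block 5 has {2, 3, 5, 6} and plot 4 has {1, 2, 3, 6}, leaving only 4.
Block 2 already has {2, 3, 6} and plot 4 already has {1, 2, 3, 4, 6}, so block 2, plot 4 must be 5.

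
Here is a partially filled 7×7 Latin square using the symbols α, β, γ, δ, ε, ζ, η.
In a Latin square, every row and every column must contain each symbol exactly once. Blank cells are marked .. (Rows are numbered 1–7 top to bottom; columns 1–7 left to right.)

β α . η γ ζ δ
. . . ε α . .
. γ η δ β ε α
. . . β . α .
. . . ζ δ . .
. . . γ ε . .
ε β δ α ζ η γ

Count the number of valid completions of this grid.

Row 1, column 3: eliminating its row and column leaves {ε}.
Row 2, column 1: eliminating its row and column leaves {γ, δ, ζ, η}.
Row 2, column 2: eliminating its row and column leaves {δ, ζ, η}.
Row 2, column 3: eliminating its row and column leaves {β, γ, ζ}.
Row 2, column 6: eliminating its row and column leaves {β, γ, δ}.
Row 2, column 7: eliminating its row and column leaves {β, ζ, η}.
Row 3, column 1: eliminating its row and column leaves {ζ}.
Row 4, column 1: eliminating its row and column leaves {γ, δ, ζ, η}.
Row 4, column 2: eliminating its row and column leaves {δ, ε, ζ, η}.
Row 4, column 3: eliminating its row and column leaves {γ, ε, ζ}.
Row 4, column 5: eliminating its row and column leaves {η}.
Row 4, column 7: eliminating its row and column leaves {ε, ζ, η}.
Row 5, column 1: eliminating its row and column leaves {α, γ, η}.
Row 5, column 2: eliminating its row and column leaves {ε, η}.
Row 5, column 3: eliminating its row and column leaves {α, β, γ, ε}.
Row 5, column 6: eliminating its row and column leaves {β, γ}.
Row 5, column 7: eliminating its row and column leaves {β, ε, η}.
Row 6, column 1: eliminating its row and column leaves {α, δ, ζ, η}.
Row 6, column 2: eliminating its row and column leaves {δ, ζ, η}.
Row 6, column 3: eliminating its row and column leaves {α, β, ζ}.
Row 6, column 6: eliminating its row and column leaves {β, δ}.
Row 6, column 7: eliminating its row and column leaves {β, ζ, η}.
Enumerating the assignments across these blanks that avoid any row or column repeat gives 12 completions.

12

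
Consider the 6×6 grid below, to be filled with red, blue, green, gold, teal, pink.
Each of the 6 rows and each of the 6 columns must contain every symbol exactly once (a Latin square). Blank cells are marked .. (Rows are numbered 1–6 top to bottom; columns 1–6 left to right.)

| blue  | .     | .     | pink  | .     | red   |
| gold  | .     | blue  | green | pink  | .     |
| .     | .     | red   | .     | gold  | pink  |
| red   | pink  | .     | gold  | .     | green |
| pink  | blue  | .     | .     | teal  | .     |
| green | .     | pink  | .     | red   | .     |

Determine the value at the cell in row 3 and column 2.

Row 1, column 5: row 1 has {red, blue, pink} and column 5 has {red, gold, teal, pink}, leaving only green.
Row 2, column 6: row 2 has {blue, green, gold, pink} and column 6 has {red, green, pink}, leaving only teal.
Row 2, column 2: row 2 has {blue, green, gold, teal, pink} and column 2 has {blue, pink}, leaving only red.
Row 3, column 1: row 3 has {red, gold, pink} and column 1 has {red, blue, green, gold, pink}, leaving only teal.
Row 3 already has {red, gold, teal, pink} and column 2 already has {red, blue, pink}, so row 3, column 2 must be green.

green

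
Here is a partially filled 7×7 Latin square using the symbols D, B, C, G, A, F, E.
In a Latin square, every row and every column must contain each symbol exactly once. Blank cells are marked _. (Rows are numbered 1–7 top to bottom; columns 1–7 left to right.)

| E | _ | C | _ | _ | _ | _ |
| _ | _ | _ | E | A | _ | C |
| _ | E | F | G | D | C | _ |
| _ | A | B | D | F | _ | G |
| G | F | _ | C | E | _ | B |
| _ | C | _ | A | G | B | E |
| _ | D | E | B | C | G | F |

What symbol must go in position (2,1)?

D

Row 1, column 4: row 1 has {C, E} and column 4 has {D, B, C, G, A, E}, leaving only F.
Row 1, column 5: row 1 has {C, F, E} and column 5 has {D, C, G, A, F, E}, leaving only B.
Row 1, column 2: row 1 has {B, C, F, E} and column 2 has {D, C, A, F, E}, leaving only G.
Row 2, column 2: row 2 has {C, A, E} and column 2 has {D, C, G, A, F, E}, leaving only B.
Row 3, column 7: row 3 has {D, C, G, F, E} and column 7 has {B, C, G, F, E}, leaving only A.
Row 1, column 7: row 1 has {B, C, G, F, E} and column 7 has {B, C, G, A, F, E}, leaving only D.
Row 1, column 6: row 1 has {D, B, C, G, F, E} and column 6 has {B, C, G}, leaving only A.
Row 3, column 1: row 3 has {D, C, G, A, F, E} and column 1 has {G, E}, leaving only B.
Row 4, column 1: row 4 has {D, B, G, A, F} and column 1 has {B, G, E}, leaving only C.
Row 4, column 6: row 4 has {D, B, C, G, A, F} and column 6 has {B, C, G, A}, leaving only E.
Row 5, column 6: row 5 has {B, C, G, F, E} and column 6 has {B, C, G, A, E}, leaving only D.
Row 2, column 6: row 2 has {B, C, A, E} and column 6 has {D, B, C, G, A, E}, leaving only F.
Row 2 already has {B, C, A, F, E} and column 1 already has {B, C, G, E}, so row 2, column 1 must be D.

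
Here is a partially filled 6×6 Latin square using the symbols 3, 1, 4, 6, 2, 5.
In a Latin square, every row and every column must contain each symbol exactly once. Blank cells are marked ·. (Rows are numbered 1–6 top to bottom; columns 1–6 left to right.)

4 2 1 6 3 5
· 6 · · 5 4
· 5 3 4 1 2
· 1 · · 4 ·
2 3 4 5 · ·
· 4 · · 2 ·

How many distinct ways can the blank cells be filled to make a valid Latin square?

3

Row 2, column 1: eliminating its row and column leaves {3, 1}.
Row 2, column 3: eliminating its row and column leaves {2}.
Row 2, column 4: eliminating its row and column leaves {3, 1, 2}.
Row 3, column 1: eliminating its row and column leaves {6}.
Row 4, column 1: eliminating its row and column leaves {3, 6, 5}.
Row 4, column 3: eliminating its row and column leaves {6, 2, 5}.
Row 4, column 4: eliminating its row and column leaves {3, 2}.
Row 4, column 6: eliminating its row and column leaves {3, 6}.
Row 5, column 5: eliminating its row and column leaves {6}.
Row 5, column 6: eliminating its row and column leaves {1, 6}.
Row 6, column 1: eliminating its row and column leaves {3, 1, 6, 5}.
Row 6, column 3: eliminating its row and column leaves {6, 5}.
Row 6, column 4: eliminating its row and column leaves {3, 1}.
Row 6, column 6: eliminating its row and column leaves {3, 1, 6}.
Enumerating the assignments across these blanks that avoid any row or column repeat gives 3 completions.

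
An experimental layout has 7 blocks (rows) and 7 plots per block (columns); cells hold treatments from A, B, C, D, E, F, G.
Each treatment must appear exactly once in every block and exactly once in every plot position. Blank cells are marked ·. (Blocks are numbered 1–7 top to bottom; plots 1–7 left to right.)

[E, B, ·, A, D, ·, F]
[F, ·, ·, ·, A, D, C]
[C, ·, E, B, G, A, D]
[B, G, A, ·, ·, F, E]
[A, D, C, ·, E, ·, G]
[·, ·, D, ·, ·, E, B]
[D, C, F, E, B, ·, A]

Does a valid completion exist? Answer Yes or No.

No block or plot among the givens repeats a symbol, and propagating forced cells runs into no contradiction.
One valid completion exists (for instance, E B G A D C F / F E B G A D C / C F E B G A D / B G A D C F E / A D C F E B G / G A D C F E B / D C F E B G A).

Yes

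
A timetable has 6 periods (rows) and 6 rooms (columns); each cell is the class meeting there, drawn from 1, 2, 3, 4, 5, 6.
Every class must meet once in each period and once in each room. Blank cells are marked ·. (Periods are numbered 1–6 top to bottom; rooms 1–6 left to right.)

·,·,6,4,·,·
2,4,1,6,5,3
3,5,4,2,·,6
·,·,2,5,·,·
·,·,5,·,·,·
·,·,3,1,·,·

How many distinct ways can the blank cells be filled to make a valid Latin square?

Period 1, room 1: eliminating its period and room leaves {1, 5}.
Period 1, room 2: eliminating its period and room leaves {1, 2, 3}.
Period 1, room 5: eliminating its period and room leaves {1, 2, 3}.
Period 1, room 6: eliminating its period and room leaves {1, 2, 5}.
Period 3, room 5: eliminating its period and room leaves {1}.
Period 4, room 1: eliminating its period and room leaves {1, 4, 6}.
Period 4, room 2: eliminating its period and room leaves {1, 3, 6}.
Period 4, room 5: eliminating its period and room leaves {1, 3, 4, 6}.
Period 4, room 6: eliminating its period and room leaves {1, 4}.
Period 5, room 1: eliminating its period and room leaves {1, 4, 6}.
Period 5, room 2: eliminating its period and room leaves {1, 2, 3, 6}.
Period 5, room 4: eliminating its period and room leaves {3}.
Period 5, room 5: eliminating its period and room leaves {1, 2, 3, 4, 6}.
Period 5, room 6: eliminating its period and room leaves {1, 2, 4}.
Period 6, room 1: eliminating its period and room leaves {4, 5, 6}.
Period 6, room 2: eliminating its period and room leaves {2, 6}.
Period 6, room 5: eliminating its period and room leaves {2, 4, 6}.
Period 6, room 6: eliminating its period and room leaves {2, 4, 5}.
Enumerating the assignments across these blanks that avoid any period or room repeat gives 14 completions.

14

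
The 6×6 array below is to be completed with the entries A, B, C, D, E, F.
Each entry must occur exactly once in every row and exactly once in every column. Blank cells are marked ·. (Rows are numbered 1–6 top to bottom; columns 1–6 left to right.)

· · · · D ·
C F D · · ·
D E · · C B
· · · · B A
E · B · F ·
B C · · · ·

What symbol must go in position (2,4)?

B

Row 2, column 6: row 2 has {C, D, F} and column 6 has {A, B}, leaving only E.
Row 2, column 5: row 2 has {C, D, E, F} and column 5 has {B, C, D, F}, leaving only A.
Row 2 already has {A, C, D, E, F} and column 4 already has {}, so row 2, column 4 must be B.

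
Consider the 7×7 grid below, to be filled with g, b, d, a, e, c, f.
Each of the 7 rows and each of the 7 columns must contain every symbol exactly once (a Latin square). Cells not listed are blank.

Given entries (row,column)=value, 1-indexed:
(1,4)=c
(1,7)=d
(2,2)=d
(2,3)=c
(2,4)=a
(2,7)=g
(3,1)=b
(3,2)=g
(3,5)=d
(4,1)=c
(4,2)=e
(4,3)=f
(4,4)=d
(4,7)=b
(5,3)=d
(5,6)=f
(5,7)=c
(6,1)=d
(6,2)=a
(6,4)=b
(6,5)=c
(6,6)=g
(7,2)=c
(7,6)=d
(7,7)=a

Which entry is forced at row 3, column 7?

Row 4, column 6: row 4 has {b, d, e, c, f} and column 6 has {g, d, f}, leaving only a.
Row 4, column 5: row 4 has {b, d, a, e, c, f} and column 5 has {d, c}, leaving only g.
Row 5, column 2: row 5 has {d, c, f} and column 2 has {g, d, a, e, c}, leaving only b.
Row 1, column 2: row 1 has {d, c} and column 2 has {g, b, d, a, e, c}, leaving only f.
Row 6, column 3: row 6 has {g, b, d, a, c} and column 3 has {d, c, f}, leaving only e.
Row 3, column 3: row 3 has {g, b, d} and column 3 has {d, e, c, f}, leaving only a.
Row 6, column 7: row 6 has {g, b, d, a, e, c} and column 7 has {g, b, d, a, c}, leaving only f.
Row 3 already has {g, b, d, a} and column 7 already has {g, b, d, a, c, f}, so row 3, column 7 must be e.

e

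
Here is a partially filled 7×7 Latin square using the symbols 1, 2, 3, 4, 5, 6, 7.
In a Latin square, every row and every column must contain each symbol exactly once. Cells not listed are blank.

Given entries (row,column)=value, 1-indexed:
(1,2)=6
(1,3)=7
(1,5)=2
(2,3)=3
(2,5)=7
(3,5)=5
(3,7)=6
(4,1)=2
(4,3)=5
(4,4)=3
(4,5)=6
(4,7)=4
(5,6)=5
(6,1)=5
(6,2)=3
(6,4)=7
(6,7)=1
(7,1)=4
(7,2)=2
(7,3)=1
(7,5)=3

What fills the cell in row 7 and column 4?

Row 6, column 5: row 6 has {1, 3, 5, 7} and column 5 has {2, 3, 5, 6, 7}, leaving only 4.
Row 5, column 5: row 5 has {5} and column 5 has {2, 3, 4, 5, 6, 7}, leaving only 1.
Row 7, column 4 is narrowed to {5, 6}.
If it were 6, then row 2, column 6 would be left with no valid symbol.
So row 7, column 4 must be 5.

5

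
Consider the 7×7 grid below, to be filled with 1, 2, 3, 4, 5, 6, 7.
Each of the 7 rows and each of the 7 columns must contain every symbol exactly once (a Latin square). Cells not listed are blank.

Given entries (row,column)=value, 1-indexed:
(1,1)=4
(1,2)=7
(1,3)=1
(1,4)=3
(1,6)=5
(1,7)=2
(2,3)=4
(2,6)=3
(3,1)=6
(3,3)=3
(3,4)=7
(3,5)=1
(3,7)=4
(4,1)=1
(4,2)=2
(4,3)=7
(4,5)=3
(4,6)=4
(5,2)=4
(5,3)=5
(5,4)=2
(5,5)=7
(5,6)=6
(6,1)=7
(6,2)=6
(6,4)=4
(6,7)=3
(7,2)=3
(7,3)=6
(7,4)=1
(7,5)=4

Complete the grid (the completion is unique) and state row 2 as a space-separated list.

Row 1, column 5: row 1 has {1, 2, 3, 4, 5, 7} and column 5 has {1, 3, 4, 7}, leaving only 6.
Row 3, column 2: row 3 has {1, 3, 4, 6, 7} and column 2 has {2, 3, 4, 6, 7}, leaving only 5.
Row 2, column 2: row 2 has {3, 4} and column 2 has {2, 3, 4, 5, 6, 7}, leaving only 1.
Row 3, column 6: row 3 has {1, 3, 4, 5, 6, 7} and column 6 has {3, 4, 5, 6}, leaving only 2.
Row 5, column 1: row 5 has {2, 4, 5, 6, 7} and column 1 has {1, 4, 6, 7}, leaving only 3.
Row 5, column 7: row 5 has {2, 3, 4, 5, 6, 7} and column 7 has {2, 3, 4}, leaving only 1.
Row 6, column 3: row 6 has {3, 4, 6, 7} and column 3 has {1, 3, 4, 5, 6, 7}, leaving only 2.
Row 6, column 5: row 6 has {2, 3, 4, 6, 7} and column 5 has {1, 3, 4, 6, 7}, leaving only 5.
Row 2, column 5: row 2 has {1, 3, 4} and column 5 has {1, 3, 4, 5, 6, 7}, leaving only 2.
Row 2, column 1: row 2 has {1, 2, 3, 4} and column 1 has {1, 3, 4, 6, 7}, leaving only 5.
Row 2, column 4: row 2 has {1, 2, 3, 4, 5} and column 4 has {1, 2, 3, 4, 7}, leaving only 6.
Row 2, column 7: row 2 has {1, 2, 3, 4, 5, 6} and column 7 has {1, 2, 3, 4}, leaving only 7.
So row 2 reads: 5 1 4 6 2 3 7.

5 1 4 6 2 3 7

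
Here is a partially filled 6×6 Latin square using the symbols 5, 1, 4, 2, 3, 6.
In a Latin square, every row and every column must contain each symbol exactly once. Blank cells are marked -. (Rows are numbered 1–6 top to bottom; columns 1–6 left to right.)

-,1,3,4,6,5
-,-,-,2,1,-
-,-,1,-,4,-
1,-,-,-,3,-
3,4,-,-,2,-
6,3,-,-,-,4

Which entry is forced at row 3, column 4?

3

Row 1, column 1: row 1 has {5, 1, 4, 3, 6} and column 1 has {1, 3, 6}, leaving only 2.
Row 3, column 1: row 3 has {1, 4} and column 1 has {1, 2, 3, 6}, leaving only 5.
Row 2, column 1: row 2 has {1, 2} and column 1 has {5, 1, 2, 3, 6}, leaving only 4.
Row 6, column 5: row 6 has {4, 3, 6} and column 5 has {1, 4, 2, 3, 6}, leaving only 5.
Row 6, column 3: row 6 has {5, 4, 3, 6} and column 3 has {1, 3}, leaving only 2.
Row 6, column 4: row 6 has {5, 4, 2, 3, 6} and column 4 has {4, 2}, leaving only 1.
Row 3, column 4 is narrowed to {3, 6}.
If it were 6, then row 2, column 3 would be left with no valid symbol.
So row 3, column 4 must be 3.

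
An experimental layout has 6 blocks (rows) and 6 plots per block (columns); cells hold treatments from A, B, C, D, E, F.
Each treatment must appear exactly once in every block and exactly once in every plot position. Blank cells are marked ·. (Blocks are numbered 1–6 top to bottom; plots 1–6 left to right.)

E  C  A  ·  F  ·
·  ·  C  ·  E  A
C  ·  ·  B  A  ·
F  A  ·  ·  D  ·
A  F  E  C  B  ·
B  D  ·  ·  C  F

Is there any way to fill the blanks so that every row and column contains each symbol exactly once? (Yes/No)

Block 6, plot 3: block 6 together with plot 3 already contain {A, B, C, D, E, F} — every symbol — so nothing can go there. The grid has no valid completion.

No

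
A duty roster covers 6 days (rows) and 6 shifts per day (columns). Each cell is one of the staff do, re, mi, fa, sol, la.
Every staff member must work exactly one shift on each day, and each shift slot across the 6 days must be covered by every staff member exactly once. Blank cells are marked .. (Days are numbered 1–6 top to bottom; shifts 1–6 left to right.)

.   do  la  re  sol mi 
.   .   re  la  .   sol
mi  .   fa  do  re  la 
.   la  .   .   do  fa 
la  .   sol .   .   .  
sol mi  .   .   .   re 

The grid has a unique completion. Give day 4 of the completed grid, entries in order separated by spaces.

re la mi sol do fa

Day 4, shift 1: day 4 has {do, fa, la} and shift 1 has {mi, sol, la}, leaving only re.
Day 4, shift 3: day 4 has {do, re, fa, la} and shift 3 has {re, fa, sol, la}, leaving only mi.
Day 4, shift 4: day 4 has {do, re, mi, fa, la} and shift 4 has {do, re, la}, leaving only sol.
So day 4 reads: re la mi sol do fa.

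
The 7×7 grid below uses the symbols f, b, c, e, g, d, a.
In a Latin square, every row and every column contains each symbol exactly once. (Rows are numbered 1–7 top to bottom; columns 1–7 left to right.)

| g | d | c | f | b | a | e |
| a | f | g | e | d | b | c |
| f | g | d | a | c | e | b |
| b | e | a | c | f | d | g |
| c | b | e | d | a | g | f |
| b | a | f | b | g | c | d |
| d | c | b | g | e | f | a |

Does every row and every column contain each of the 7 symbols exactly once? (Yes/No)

No

Column 1 contains b twice (at rows 4 and 6), so it is not a permutation.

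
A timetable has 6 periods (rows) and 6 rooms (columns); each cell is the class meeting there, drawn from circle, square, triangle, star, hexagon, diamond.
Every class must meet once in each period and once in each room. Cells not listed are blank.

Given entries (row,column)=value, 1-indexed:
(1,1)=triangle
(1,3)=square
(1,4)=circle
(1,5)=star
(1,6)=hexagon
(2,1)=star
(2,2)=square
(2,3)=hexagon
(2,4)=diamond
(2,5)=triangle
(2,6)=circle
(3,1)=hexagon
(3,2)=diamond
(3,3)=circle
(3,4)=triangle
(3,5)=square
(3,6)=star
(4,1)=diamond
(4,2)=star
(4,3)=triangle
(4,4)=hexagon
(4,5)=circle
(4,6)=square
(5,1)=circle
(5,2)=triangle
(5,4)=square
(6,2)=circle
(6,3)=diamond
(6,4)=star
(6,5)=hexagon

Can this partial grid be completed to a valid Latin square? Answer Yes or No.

No

Period 1, room 2: period 1 together with room 2 already contain {circle, square, triangle, star, hexagon, diamond} — every symbol — so nothing can go there. The grid has no valid completion.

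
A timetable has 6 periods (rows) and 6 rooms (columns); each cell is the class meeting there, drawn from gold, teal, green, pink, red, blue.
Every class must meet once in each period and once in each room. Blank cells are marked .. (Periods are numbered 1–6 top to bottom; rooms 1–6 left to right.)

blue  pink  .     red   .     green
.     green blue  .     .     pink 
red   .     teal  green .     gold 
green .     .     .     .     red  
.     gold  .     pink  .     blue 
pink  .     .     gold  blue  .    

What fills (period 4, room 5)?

Period 1, room 3: period 1 has {green, pink, red, blue} and room 3 has {teal, blue}, leaving only gold.
Period 1, room 5: period 1 has {gold, green, pink, red, blue} and room 5 has {blue}, leaving only teal.
Period 2, room 4: period 2 has {green, pink, blue} and room 4 has {gold, green, pink, red}, leaving only teal.
Period 2, room 1: period 2 has {teal, green, pink, blue} and room 1 has {green, pink, red, blue}, leaving only gold.
Period 2, room 5: period 2 has {gold, teal, green, pink, blue} and room 5 has {teal, blue}, leaving only red.
Period 3, room 2: period 3 has {gold, teal, green, red} and room 2 has {gold, green, pink}, leaving only blue.
Period 3, room 5: period 3 has {gold, teal, green, red, blue} and room 5 has {teal, red, blue}, leaving only pink.
Period 4 already has {green, red} and room 5 already has {teal, pink, red, blue}, so period 4, room 5 must be gold.

gold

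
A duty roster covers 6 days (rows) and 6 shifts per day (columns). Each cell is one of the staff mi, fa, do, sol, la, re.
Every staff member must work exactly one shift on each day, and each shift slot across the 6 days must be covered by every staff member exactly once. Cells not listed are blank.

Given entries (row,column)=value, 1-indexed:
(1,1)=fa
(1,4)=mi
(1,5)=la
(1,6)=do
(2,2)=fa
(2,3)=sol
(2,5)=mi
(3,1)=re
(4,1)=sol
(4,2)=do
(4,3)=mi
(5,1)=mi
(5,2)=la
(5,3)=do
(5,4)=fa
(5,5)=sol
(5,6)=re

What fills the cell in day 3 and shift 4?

Day 1, shift 3: day 1 has {mi, fa, do, la} and shift 3 has {mi, do, sol}, leaving only re.
Day 1, shift 2: day 1 has {mi, fa, do, la, re} and shift 2 has {fa, do, la}, leaving only sol.
Day 2, shift 6: day 2 has {mi, fa, sol} and shift 6 has {do, re}, leaving only la.
Day 2, shift 1: day 2 has {mi, fa, sol, la} and shift 1 has {mi, fa, sol, re}, leaving only do.
Day 2, shift 4: day 2 has {mi, fa, do, sol, la} and shift 4 has {mi, fa}, leaving only re.
Day 3, shift 2: day 3 has {re} and shift 2 has {fa, do, sol, la}, leaving only mi.
Day 4, shift 4: day 4 has {mi, do, sol} and shift 4 has {mi, fa, re}, leaving only la.
Day 4, shift 6: day 4 has {mi, do, sol, la} and shift 6 has {do, la, re}, leaving only fa.
Day 3, shift 6: day 3 has {mi, re} and shift 6 has {fa, do, la, re}, leaving only sol.
Day 3 already has {mi, sol, re} and shift 4 already has {mi, fa, la, re}, so day 3, shift 4 must be do.

do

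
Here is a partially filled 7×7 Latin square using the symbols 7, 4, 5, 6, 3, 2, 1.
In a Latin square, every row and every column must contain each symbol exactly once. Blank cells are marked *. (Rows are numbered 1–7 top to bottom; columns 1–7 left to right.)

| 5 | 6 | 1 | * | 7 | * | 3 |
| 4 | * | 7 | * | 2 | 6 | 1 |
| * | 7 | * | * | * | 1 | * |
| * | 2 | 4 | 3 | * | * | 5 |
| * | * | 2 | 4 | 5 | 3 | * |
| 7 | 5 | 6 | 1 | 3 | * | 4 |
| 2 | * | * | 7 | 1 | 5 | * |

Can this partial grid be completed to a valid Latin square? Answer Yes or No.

No row or column among the givens repeats a symbol, and propagating forced cells runs into no contradiction.
One valid completion exists (for instance, 5 6 1 2 7 4 3 / 4 3 7 5 2 6 1 / 3 7 5 6 4 1 2 / 1 2 4 3 6 7 5 / 6 1 2 4 5 3 7 / 7 5 6 1 3 2 4 / 2 4 3 7 1 5 6).

Yes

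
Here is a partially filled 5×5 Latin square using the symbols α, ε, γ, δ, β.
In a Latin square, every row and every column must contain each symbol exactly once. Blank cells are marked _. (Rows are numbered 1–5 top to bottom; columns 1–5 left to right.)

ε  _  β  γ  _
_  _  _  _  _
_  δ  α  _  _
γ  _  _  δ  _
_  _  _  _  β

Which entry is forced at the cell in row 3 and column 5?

Row 1, column 2: row 1 has {ε, γ, β} and column 2 has {δ}, leaving only α.
Row 1, column 5: row 1 has {α, ε, γ, β} and column 5 has {β}, leaving only δ.
Row 3, column 1: row 3 has {α, δ} and column 1 has {ε, γ}, leaving only β.
Row 3, column 4: row 3 has {α, δ, β} and column 4 has {γ, δ}, leaving only ε.
Row 3 already has {α, ε, δ, β} and column 5 already has {δ, β}, so row 3, column 5 must be γ.

γ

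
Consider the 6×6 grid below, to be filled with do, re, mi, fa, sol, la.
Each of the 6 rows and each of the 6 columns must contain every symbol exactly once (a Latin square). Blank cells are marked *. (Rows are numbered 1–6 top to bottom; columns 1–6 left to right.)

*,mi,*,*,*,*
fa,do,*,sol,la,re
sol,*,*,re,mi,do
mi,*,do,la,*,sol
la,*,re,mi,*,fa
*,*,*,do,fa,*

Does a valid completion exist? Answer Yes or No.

Row 1, column 4: row 1 has {mi} and column 4 has {do, re, mi, sol, la}, so it must be fa.
Row 1, column 6: row 1 has {mi, fa} and column 6 has {do, re, fa, sol}, so it must be la.
Row 1, column 3: row 1 has {mi, fa, la} and column 3 has {do, re}, so it must be sol.
Row 2, column 3: row 2 has {do, re, fa, sol, la} and column 3 has {do, re, sol}, so it must be mi.
Row 4, column 5: row 4 has {do, mi, sol, la} and column 5 has {mi, fa, la}, so it must be re.
Row 1, column 5: row 1 has {mi, fa, sol, la} and column 5 has {re, mi, fa, la}, so it must be do.
Row 1, column 1: row 1 has {do, mi, fa, sol, la} and column 1 has {mi, fa, sol, la}, so it must be re.
Now row 6, column 1: row 6 together with column 1 already contain {do, re, mi, fa, sol, la} — every symbol — so nothing can go there. The grid has no valid completion.

No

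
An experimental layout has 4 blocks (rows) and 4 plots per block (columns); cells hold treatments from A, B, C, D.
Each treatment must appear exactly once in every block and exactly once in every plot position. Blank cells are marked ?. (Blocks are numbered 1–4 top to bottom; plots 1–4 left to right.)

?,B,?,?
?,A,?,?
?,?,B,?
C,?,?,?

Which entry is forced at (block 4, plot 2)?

D

Block 4 already has {C} and plot 2 already has {A, B}, so block 4, plot 2 must be D.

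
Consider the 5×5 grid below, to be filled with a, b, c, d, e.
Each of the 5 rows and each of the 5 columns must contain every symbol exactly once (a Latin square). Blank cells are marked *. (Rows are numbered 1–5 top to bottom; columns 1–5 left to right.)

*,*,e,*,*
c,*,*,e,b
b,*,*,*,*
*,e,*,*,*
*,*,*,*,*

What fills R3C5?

e

Row 3, column 5 is narrowed to {a, c, d, e}.
If it were a, propagating the remaining blanks reaches a contradiction.
If it were c, propagating the remaining blanks reaches a contradiction.
If it were d, propagating the remaining blanks reaches a contradiction.
So row 3, column 5 must be e.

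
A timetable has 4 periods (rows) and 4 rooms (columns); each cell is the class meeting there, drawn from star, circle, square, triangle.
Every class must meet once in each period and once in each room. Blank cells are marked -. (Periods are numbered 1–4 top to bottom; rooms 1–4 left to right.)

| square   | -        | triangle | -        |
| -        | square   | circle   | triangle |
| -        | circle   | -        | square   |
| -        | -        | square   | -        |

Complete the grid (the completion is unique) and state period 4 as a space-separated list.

circle triangle square star

Period 1, room 2: period 1 has {square, triangle} and room 2 has {circle, square}, leaving only star.
Period 4, room 2: period 4 has {square} and room 2 has {star, circle, square}, leaving only triangle.
Period 1, room 4: period 1 has {star, square, triangle} and room 4 has {square, triangle}, leaving only circle.
Period 4, room 4: period 4 has {square, triangle} and room 4 has {circle, square, triangle}, leaving only star.
Period 4, room 1: period 4 has {star, square, triangle} and room 1 has {square}, leaving only circle.
So period 4 reads: circle triangle square star.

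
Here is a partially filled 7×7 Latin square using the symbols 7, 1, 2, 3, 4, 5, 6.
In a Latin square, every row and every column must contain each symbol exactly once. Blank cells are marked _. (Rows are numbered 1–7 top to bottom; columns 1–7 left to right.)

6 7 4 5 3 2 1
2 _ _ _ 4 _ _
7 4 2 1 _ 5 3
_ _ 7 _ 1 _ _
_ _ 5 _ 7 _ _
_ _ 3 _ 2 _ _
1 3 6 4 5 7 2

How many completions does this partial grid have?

15

Row 2, column 2: eliminating its row and column leaves {1, 5, 6}.
Row 2, column 3: eliminating its row and column leaves {1}.
Row 2, column 4: eliminating its row and column leaves {7, 3, 6}.
Row 2, column 6: eliminating its row and column leaves {1, 3, 6}.
Row 2, column 7: eliminating its row and column leaves {7, 5, 6}.
Row 3, column 5: eliminating its row and column leaves {6}.
Row 4, column 1: eliminating its row and column leaves {3, 4, 5}.
Row 4, column 2: eliminating its row and column leaves {2, 5, 6}.
Row 4, column 4: eliminating its row and column leaves {2, 3, 6}.
Row 4, column 6: eliminating its row and column leaves {3, 4, 6}.
Row 4, column 7: eliminating its row and column leaves {4, 5, 6}.
Row 5, column 1: eliminating its row and column leaves {3, 4}.
Row 5, column 2: eliminating its row and column leaves {1, 2, 6}.
Row 5, column 4: eliminating its row and column leaves {2, 3, 6}.
Row 5, column 6: eliminating its row and column leaves {1, 3, 4, 6}.
Row 5, column 7: eliminating its row and column leaves {4, 6}.
Row 6, column 1: eliminating its row and column leaves {4, 5}.
Row 6, column 2: eliminating its row and column leaves {1, 5, 6}.
Row 6, column 4: eliminating its row and column leaves {7, 6}.
Row 6, column 6: eliminating its row and column leaves {1, 4, 6}.
Row 6, column 7: eliminating its row and column leaves {7, 4, 5, 6}.
Enumerating the assignments across these blanks that avoid any row or column repeat gives 15 completions.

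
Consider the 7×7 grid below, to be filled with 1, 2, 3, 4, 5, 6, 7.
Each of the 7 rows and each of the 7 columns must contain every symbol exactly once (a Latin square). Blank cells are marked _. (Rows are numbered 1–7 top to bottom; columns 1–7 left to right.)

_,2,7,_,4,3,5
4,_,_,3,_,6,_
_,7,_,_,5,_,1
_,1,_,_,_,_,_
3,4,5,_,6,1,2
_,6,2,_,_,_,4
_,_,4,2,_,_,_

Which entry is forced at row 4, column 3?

6

Row 2, column 2: row 2 has {3, 4, 6} and column 2 has {1, 2, 4, 6, 7}, leaving only 5.
Row 2, column 3: row 2 has {3, 4, 5, 6} and column 3 has {2, 4, 5, 7}, leaving only 1.
Row 2, column 7: row 2 has {1, 3, 4, 5, 6} and column 7 has {1, 2, 4, 5}, leaving only 7.
Row 2, column 5: row 2 has {1, 3, 4, 5, 6, 7} and column 5 has {4, 5, 6}, leaving only 2.
Row 5, column 4: row 5 has {1, 2, 3, 4, 5, 6} and column 4 has {2, 3}, leaving only 7.
Row 7, column 2: row 7 has {2, 4} and column 2 has {1, 2, 4, 5, 6, 7}, leaving only 3.
Row 7, column 7: row 7 has {2, 3, 4} and column 7 has {1, 2, 4, 5, 7}, leaving only 6.
Row 4, column 7: row 4 has {1} and column 7 has {1, 2, 4, 5, 6, 7}, leaving only 3.
Row 4 already has {1, 3} and column 3 already has {1, 2, 4, 5, 7}, so row 4, column 3 must be 6.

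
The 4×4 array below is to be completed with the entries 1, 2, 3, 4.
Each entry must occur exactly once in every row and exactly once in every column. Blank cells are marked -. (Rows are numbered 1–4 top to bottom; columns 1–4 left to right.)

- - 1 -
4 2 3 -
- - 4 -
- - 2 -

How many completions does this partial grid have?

4

Row 1, column 1: eliminating its row and column leaves {2, 3}.
Row 1, column 2: eliminating its row and column leaves {3, 4}.
Row 1, column 4: eliminating its row and column leaves {2, 3, 4}.
Row 2, column 4: eliminating its row and column leaves {1}.
Row 3, column 1: eliminating its row and column leaves {1, 2, 3}.
Row 3, column 2: eliminating its row and column leaves {1, 3}.
Row 3, column 4: eliminating its row and column leaves {1, 2, 3}.
Row 4, column 1: eliminating its row and column leaves {1, 3}.
Row 4, column 2: eliminating its row and column leaves {1, 3, 4}.
Row 4, column 4: eliminating its row and column leaves {1, 3, 4}.
Enumerating the assignments across these blanks that avoid any row or column repeat gives 4 completions.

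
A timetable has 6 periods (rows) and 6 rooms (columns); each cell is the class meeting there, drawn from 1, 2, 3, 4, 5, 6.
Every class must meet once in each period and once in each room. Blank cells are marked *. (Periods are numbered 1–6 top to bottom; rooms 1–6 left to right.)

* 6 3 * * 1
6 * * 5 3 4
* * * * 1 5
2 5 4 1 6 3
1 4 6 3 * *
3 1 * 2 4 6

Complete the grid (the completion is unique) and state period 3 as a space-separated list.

Period 3, room 1: period 3 has {1, 5} and room 1 has {1, 2, 3, 6}, leaving only 4.
Period 3, room 3: period 3 has {1, 4, 5} and room 3 has {3, 4, 6}, leaving only 2.
Period 3, room 2: period 3 has {1, 2, 4, 5} and room 2 has {1, 4, 5, 6}, leaving only 3.
Period 3, room 4: period 3 has {1, 2, 3, 4, 5} and room 4 has {1, 2, 3, 5}, leaving only 6.
So period 3 reads: 4 3 2 6 1 5.

4 3 2 6 1 5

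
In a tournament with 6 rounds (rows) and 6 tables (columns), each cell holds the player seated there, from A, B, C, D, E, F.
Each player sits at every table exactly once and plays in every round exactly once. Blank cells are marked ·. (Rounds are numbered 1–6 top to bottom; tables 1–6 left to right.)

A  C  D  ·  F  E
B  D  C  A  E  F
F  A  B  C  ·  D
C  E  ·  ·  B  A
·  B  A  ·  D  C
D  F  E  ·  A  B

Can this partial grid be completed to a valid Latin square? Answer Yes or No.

No

Round 3, table 5: round 3 together with table 5 already contain {A, B, C, D, E, F} — every symbol — so nothing can go there. The grid has no valid completion.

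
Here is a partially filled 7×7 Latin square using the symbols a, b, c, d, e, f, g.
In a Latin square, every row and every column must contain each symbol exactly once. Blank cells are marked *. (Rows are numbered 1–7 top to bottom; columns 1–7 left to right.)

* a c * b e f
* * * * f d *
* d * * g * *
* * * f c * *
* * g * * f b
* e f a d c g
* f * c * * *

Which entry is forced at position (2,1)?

Row 5, column 2: row 5 has {b, f, g} and column 2 has {a, d, e, f}, leaving only c.
Row 6, column 1: row 6 has {a, c, d, e, f, g} and column 1 has {}, leaving only b.
Row 2, column 1 is narrowed to {a, c, e, g}.
If it were a, propagating the remaining blanks reaches a contradiction.
If it were e, propagating the remaining blanks reaches a contradiction.
If it were g, then row 3, column 7 would be left with no valid symbol.
So row 2, column 1 must be c.

c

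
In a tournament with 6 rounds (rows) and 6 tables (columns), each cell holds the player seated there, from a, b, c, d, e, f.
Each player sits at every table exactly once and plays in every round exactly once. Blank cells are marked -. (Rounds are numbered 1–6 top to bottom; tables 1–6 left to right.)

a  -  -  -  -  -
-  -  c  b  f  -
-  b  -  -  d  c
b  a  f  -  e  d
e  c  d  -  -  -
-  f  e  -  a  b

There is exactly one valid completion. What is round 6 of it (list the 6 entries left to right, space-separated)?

c f e d a b

Round 1, table 3: round 1 has {a} and table 3 has {c, d, e, f}, leaving only b.
Round 1, table 5: round 1 has {a, b} and table 5 has {a, d, e, f}, leaving only c.
Round 2, table 1: round 2 has {b, c, f} and table 1 has {a, b, e}, leaving only d.
Round 6, table 1: round 6 has {a, b, e, f} and table 1 has {a, b, d, e}, leaving only c.
Round 6, table 4: round 6 has {a, b, c, e, f} and table 4 has {b}, leaving only d.
So round 6 reads: c f e d a b.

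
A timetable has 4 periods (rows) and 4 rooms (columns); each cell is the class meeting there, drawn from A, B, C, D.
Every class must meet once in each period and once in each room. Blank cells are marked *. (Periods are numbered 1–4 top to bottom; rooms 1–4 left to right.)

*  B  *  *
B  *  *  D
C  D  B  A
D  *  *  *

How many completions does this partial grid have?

2

Period 1, room 1: eliminating its period and room leaves {A}.
Period 1, room 3: eliminating its period and room leaves {A, C, D}.
Period 1, room 4: eliminating its period and room leaves {C}.
Period 2, room 2: eliminating its period and room leaves {A, C}.
Period 2, room 3: eliminating its period and room leaves {A, C}.
Period 4, room 2: eliminating its period and room leaves {A, C}.
Period 4, room 3: eliminating its period and room leaves {A, C}.
Period 4, room 4: eliminating its period and room leaves {B, C}.
Enumerating the assignments across these blanks that avoid any period or room repeat gives 2 completions.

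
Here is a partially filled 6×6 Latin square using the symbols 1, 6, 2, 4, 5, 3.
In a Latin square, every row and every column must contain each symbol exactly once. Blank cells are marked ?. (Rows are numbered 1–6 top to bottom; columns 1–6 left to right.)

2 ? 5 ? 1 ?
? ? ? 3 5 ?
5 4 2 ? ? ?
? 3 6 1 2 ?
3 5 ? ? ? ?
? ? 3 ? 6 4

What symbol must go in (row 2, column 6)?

2

Row 1, column 2: row 1 has {1, 2, 5} and column 2 has {4, 5, 3}, leaving only 6.
Row 1, column 4: row 1 has {1, 6, 2, 5} and column 4 has {1, 3}, leaving only 4.
Row 1, column 6: row 1 has {1, 6, 2, 4, 5} and column 6 has {4}, leaving only 3.
Row 3, column 4: row 3 has {2, 4, 5} and column 4 has {1, 4, 3}, leaving only 6.
Row 3, column 5: row 3 has {6, 2, 4, 5} and column 5 has {1, 6, 2, 5}, leaving only 3.
Row 3, column 6: row 3 has {6, 2, 4, 5, 3} and column 6 has {4, 3}, leaving only 1.
Row 4, column 1: row 4 has {1, 6, 2, 3} and column 1 has {2, 5, 3}, leaving only 4.
Row 4, column 6: row 4 has {1, 6, 2, 4, 3} and column 6 has {1, 4, 3}, leaving only 5.
Row 5, column 4: row 5 has {5, 3} and column 4 has {1, 6, 4, 3}, leaving only 2.
Row 5, column 5: row 5 has {2, 5, 3} and column 5 has {1, 6, 2, 5, 3}, leaving only 4.
Row 5, column 3: row 5 has {2, 4, 5, 3} and column 3 has {6, 2, 5, 3}, leaving only 1.
Row 2, column 3: row 2 has {5, 3} and column 3 has {1, 6, 2, 5, 3}, leaving only 4.
Row 5, column 6: row 5 has {1, 2, 4, 5, 3} and column 6 has {1, 4, 5, 3}, leaving only 6.
Row 2 already has {4, 5, 3} and column 6 already has {1, 6, 4, 5, 3}, so row 2, column 6 must be 2.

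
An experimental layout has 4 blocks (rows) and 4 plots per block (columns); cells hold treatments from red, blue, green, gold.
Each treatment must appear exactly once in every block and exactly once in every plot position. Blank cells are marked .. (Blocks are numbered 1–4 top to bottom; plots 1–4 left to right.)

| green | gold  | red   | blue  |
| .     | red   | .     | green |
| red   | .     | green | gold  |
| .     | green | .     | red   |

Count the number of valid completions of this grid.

2

Block 2, plot 1: eliminating its block and plot leaves {blue, gold}.
Block 2, plot 3: eliminating its block and plot leaves {blue, gold}.
Block 3, plot 2: eliminating its block and plot leaves {blue}.
Block 4, plot 1: eliminating its block and plot leaves {blue, gold}.
Block 4, plot 3: eliminating its block and plot leaves {blue, gold}.
Enumerating the assignments across these blanks that avoid any block or plot repeat gives 2 completions.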